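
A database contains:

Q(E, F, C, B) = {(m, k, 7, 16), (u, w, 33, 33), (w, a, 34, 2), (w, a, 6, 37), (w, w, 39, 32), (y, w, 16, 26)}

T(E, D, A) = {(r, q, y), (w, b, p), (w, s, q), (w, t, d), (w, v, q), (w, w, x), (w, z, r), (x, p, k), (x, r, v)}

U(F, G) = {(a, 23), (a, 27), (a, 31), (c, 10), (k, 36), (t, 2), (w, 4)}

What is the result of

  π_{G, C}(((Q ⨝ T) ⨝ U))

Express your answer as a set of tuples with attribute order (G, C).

{(23, 34), (23, 6), (27, 34), (27, 6), (31, 34), (31, 6), (4, 39)}

Q ⋈ T (natural join on E): {(w, a, 34, 2, b, p), (w, a, 34, 2, s, q), (w, a, 34, 2, t, d), (w, a, 34, 2, v, q), (w, a, 34, 2, w, x), (w, a, 34, 2, z, r), (w, a, 6, 37, b, p), (w, a, 6, 37, s, q), (w, a, 6, 37, t, d), (w, a, 6, 37, v, q), (w, a, 6, 37, w, x), (w, a, 6, 37, z, r), (w, w, 39, 32, b, p), (w, w, 39, 32, s, q), (w, w, 39, 32, t, d), (w, w, 39, 32, v, q), (w, w, 39, 32, w, x), (w, w, 39, 32, z, r)}
(Q ⨝ T) ⋈ U (natural join on F): {(w, a, 34, 2, b, p, 23), (w, a, 34, 2, b, p, 27), (w, a, 34, 2, b, p, 31), (w, a, 34, 2, s, q, 23), (w, a, 34, 2, s, q, 27), (w, a, 34, 2, s, q, 31), (w, a, 34, 2, t, d, 23), (w, a, 34, 2, t, d, 27), (w, a, 34, 2, t, d, 31), (w, a, 34, 2, v, q, 23), (w, a, 34, 2, v, q, 27), (w, a, 34, 2, v, q, 31), (w, a, 34, 2, w, x, 23), (w, a, 34, 2, w, x, 27), (w, a, 34, 2, w, x, 31), (w, a, 34, 2, z, r, 23), (w, a, 34, 2, z, r, 27), (w, a, 34, 2, z, r, 31), (w, a, 6, 37, b, p, 23), (w, a, 6, 37, b, p, 27), (w, a, 6, 37, b, p, 31), (w, a, 6, 37, s, q, 23), (w, a, 6, 37, s, q, 27), (w, a, 6, 37, s, q, 31), (w, a, 6, 37, t, d, 23), (w, a, 6, 37, t, d, 27), (w, a, 6, 37, t, d, 31), (w, a, 6, 37, v, q, 23), (w, a, 6, 37, v, q, 27), (w, a, 6, 37, v, q, 31), (w, a, 6, 37, w, x, 23), (w, a, 6, 37, w, x, 27), (w, a, 6, 37, w, x, 31), (w, a, 6, 37, z, r, 23), (w, a, 6, 37, z, r, 27), (w, a, 6, 37, z, r, 31), (w, w, 39, 32, b, p, 4), (w, w, 39, 32, s, q, 4), (w, w, 39, 32, t, d, 4), (w, w, 39, 32, v, q, 4), (w, w, 39, 32, w, x, 4), (w, w, 39, 32, z, r, 4)}
Keep only column(s) G, C (35 duplicate(s) eliminated): {(23, 34), (23, 6), (27, 34), (27, 6), (31, 34), (31, 6), (4, 39)}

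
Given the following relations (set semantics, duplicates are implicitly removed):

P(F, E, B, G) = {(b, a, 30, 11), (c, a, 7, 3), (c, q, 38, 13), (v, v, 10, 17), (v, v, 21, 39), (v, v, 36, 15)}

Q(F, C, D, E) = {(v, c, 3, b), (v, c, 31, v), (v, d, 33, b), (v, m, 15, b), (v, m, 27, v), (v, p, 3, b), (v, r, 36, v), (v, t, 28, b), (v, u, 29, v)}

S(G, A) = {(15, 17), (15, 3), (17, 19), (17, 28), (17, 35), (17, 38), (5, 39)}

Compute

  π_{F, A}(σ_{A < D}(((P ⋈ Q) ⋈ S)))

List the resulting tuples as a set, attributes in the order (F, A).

Joining P and Q on F, E yields {(v, v, 10, 17, c, 31), (v, v, 10, 17, m, 27), (v, v, 10, 17, r, 36), (v, v, 10, 17, u, 29), (v, v, 21, 39, c, 31), (v, v, 21, 39, m, 27), (v, v, 21, 39, r, 36), (v, v, 21, 39, u, 29), (v, v, 36, 15, c, 31), (v, v, 36, 15, m, 27), (v, v, 36, 15, r, 36), (v, v, 36, 15, u, 29)}.
Joining (P ⋈ Q) and S on G yields {(v, v, 10, 17, c, 31, 19), (v, v, 10, 17, c, 31, 28), (v, v, 10, 17, c, 31, 35), (v, v, 10, 17, c, 31, 38), (v, v, 10, 17, m, 27, 19), (v, v, 10, 17, m, 27, 28), (v, v, 10, 17, m, 27, 35), (v, v, 10, 17, m, 27, 38), (v, v, 10, 17, r, 36, 19), (v, v, 10, 17, r, 36, 28), (v, v, 10, 17, r, 36, 35), (v, v, 10, 17, r, 36, 38), (v, v, 10, 17, u, 29, 19), (v, v, 10, 17, u, 29, 28), (v, v, 10, 17, u, 29, 35), (v, v, 10, 17, u, 29, 38), (v, v, 36, 15, c, 31, 17), (v, v, 36, 15, c, 31, 3), (v, v, 36, 15, m, 27, 17), (v, v, 36, 15, m, 27, 3), (v, v, 36, 15, r, 36, 17), (v, v, 36, 15, r, 36, 3), (v, v, 36, 15, u, 29, 17), (v, v, 36, 15, u, 29, 3)}.
σ[A < D]: keep tuples satisfying A < D → {(v, v, 10, 17, c, 31, 19), (v, v, 10, 17, c, 31, 28), (v, v, 10, 17, m, 27, 19), (v, v, 10, 17, r, 36, 19), (v, v, 10, 17, r, 36, 28), (v, v, 10, 17, r, 36, 35), (v, v, 10, 17, u, 29, 19), (v, v, 10, 17, u, 29, 28), (v, v, 36, 15, c, 31, 17), (v, v, 36, 15, c, 31, 3), (v, v, 36, 15, m, 27, 17), (v, v, 36, 15, m, 27, 3), (v, v, 36, 15, r, 36, 17), (v, v, 36, 15, r, 36, 3), (v, v, 36, 15, u, 29, 17), (v, v, 36, 15, u, 29, 3)}
Projecting to F, A (11 duplicate(s) eliminated): {(v, 17), (v, 19), (v, 28), (v, 3), (v, 35)}

{(v, 17), (v, 19), (v, 28), (v, 3), (v, 35)}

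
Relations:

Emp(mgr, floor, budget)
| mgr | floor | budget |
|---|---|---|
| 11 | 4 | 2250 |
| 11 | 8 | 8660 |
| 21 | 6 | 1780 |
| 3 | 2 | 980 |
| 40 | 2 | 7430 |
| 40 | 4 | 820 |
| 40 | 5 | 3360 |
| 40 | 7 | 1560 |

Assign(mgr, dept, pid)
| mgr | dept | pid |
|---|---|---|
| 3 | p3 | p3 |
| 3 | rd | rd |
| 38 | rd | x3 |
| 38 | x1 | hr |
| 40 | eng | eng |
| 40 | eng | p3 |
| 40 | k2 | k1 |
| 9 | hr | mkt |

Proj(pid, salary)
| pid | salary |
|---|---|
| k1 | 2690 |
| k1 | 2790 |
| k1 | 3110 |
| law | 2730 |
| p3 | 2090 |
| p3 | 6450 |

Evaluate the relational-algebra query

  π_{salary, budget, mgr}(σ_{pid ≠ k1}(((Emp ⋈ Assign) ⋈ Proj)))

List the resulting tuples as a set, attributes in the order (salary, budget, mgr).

Emp ⋈ Assign (natural join on mgr): {(3, 2, 980, p3, p3), (3, 2, 980, rd, rd), (40, 2, 7430, eng, eng), (40, 2, 7430, eng, p3), (40, 2, 7430, k2, k1), (40, 4, 820, eng, eng), (40, 4, 820, eng, p3), (40, 4, 820, k2, k1), (40, 5, 3360, eng, eng), (40, 5, 3360, eng, p3), (40, 5, 3360, k2, k1), (40, 7, 1560, eng, eng), (40, 7, 1560, eng, p3), (40, 7, 1560, k2, k1)}
(Emp ⋈ Assign) ⋈ Proj (natural join on pid): {(3, 2, 980, p3, p3, 2090), (3, 2, 980, p3, p3, 6450), (40, 2, 7430, eng, p3, 2090), (40, 2, 7430, eng, p3, 6450), (40, 2, 7430, k2, k1, 2690), (40, 2, 7430, k2, k1, 2790), (40, 2, 7430, k2, k1, 3110), (40, 4, 820, eng, p3, 2090), (40, 4, 820, eng, p3, 6450), (40, 4, 820, k2, k1, 2690), (40, 4, 820, k2, k1, 2790), (40, 4, 820, k2, k1, 3110), (40, 5, 3360, eng, p3, 2090), (40, 5, 3360, eng, p3, 6450), (40, 5, 3360, k2, k1, 2690), (40, 5, 3360, k2, k1, 2790), (40, 5, 3360, k2, k1, 3110), (40, 7, 1560, eng, p3, 2090), (40, 7, 1560, eng, p3, 6450), (40, 7, 1560, k2, k1, 2690), (40, 7, 1560, k2, k1, 2790), (40, 7, 1560, k2, k1, 3110)}
Selection pid ≠ k1: {(3, 2, 980, p3, p3, 2090), (3, 2, 980, p3, p3, 6450), (40, 2, 7430, eng, p3, 2090), (40, 2, 7430, eng, p3, 6450), (40, 4, 820, eng, p3, 2090), (40, 4, 820, eng, p3, 6450), (40, 5, 3360, eng, p3, 2090), (40, 5, 3360, eng, p3, 6450), (40, 7, 1560, eng, p3, 2090), (40, 7, 1560, eng, p3, 6450)}
π_{salary, budget, mgr} gives {(2090, 1560, 40), (2090, 3360, 40), (2090, 7430, 40), (2090, 820, 40), (2090, 980, 3), (6450, 1560, 40), (6450, 3360, 40), (6450, 7430, 40), (6450, 820, 40), (6450, 980, 3)}.

{(2090, 1560, 40), (2090, 3360, 40), (2090, 7430, 40), (2090, 820, 40), (2090, 980, 3), (6450, 1560, 40), (6450, 3360, 40), (6450, 7430, 40), (6450, 820, 40), (6450, 980, 3)}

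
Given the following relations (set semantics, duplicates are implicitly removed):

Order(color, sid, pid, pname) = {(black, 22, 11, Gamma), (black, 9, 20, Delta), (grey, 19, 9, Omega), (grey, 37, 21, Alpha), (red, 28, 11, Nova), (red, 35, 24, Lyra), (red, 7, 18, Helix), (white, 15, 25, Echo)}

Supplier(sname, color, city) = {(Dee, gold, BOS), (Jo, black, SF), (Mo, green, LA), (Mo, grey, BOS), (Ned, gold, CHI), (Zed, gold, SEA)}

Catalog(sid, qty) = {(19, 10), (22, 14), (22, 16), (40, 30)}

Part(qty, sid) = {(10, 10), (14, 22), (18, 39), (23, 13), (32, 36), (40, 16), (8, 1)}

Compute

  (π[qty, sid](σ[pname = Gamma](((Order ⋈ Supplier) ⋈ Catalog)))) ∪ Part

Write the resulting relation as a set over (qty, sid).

{(10, 10), (14, 22), (16, 22), (18, 39), (23, 13), (32, 36), (40, 16), (8, 1)}

Natural join on color: {(black, 22, 11, Gamma, Jo, SF), (black, 9, 20, Delta, Jo, SF), (grey, 19, 9, Omega, Mo, BOS), (grey, 37, 21, Alpha, Mo, BOS)}
Natural join on sid: {(black, 22, 11, Gamma, Jo, SF, 14), (black, 22, 11, Gamma, Jo, SF, 16), (grey, 19, 9, Omega, Mo, BOS, 10)}
Filtering on pname = Gamma leaves {(black, 22, 11, Gamma, Jo, SF, 14), (black, 22, 11, Gamma, Jo, SF, 16)}.
Projecting to qty, sid: {(14, 22), (16, 22)}
Union: {(14, 22), (16, 22)} with {(10, 10), (14, 22), (18, 39), (23, 13), (32, 36), (40, 16), (8, 1)} → {(10, 10), (14, 22), (16, 22), (18, 39), (23, 13), (32, 36), (40, 16), (8, 1)}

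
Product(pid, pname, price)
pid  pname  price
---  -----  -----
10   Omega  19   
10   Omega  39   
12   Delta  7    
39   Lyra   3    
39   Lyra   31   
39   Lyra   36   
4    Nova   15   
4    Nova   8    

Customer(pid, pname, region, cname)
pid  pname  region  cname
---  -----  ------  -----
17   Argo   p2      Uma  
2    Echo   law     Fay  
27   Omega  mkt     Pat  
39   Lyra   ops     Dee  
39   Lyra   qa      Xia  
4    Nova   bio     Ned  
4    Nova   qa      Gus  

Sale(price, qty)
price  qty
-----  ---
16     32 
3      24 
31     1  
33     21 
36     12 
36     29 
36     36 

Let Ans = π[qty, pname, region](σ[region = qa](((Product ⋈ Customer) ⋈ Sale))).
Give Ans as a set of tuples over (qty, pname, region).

Joining Product and Customer on pid, pname yields {(39, Lyra, 3, ops, Dee), (39, Lyra, 3, qa, Xia), (39, Lyra, 31, ops, Dee), (39, Lyra, 31, qa, Xia), (39, Lyra, 36, ops, Dee), (39, Lyra, 36, qa, Xia), (4, Nova, 15, bio, Ned), (4, Nova, 15, qa, Gus), (4, Nova, 8, bio, Ned), (4, Nova, 8, qa, Gus)}.
Joining (Product ⋈ Customer) and Sale on price yields {(39, Lyra, 3, ops, Dee, 24), (39, Lyra, 3, qa, Xia, 24), (39, Lyra, 31, ops, Dee, 1), (39, Lyra, 31, qa, Xia, 1), (39, Lyra, 36, ops, Dee, 12), (39, Lyra, 36, ops, Dee, 29), (39, Lyra, 36, ops, Dee, 36), (39, Lyra, 36, qa, Xia, 12), (39, Lyra, 36, qa, Xia, 29), (39, Lyra, 36, qa, Xia, 36)}.
Selection region = qa: {(39, Lyra, 3, qa, Xia, 24), (39, Lyra, 31, qa, Xia, 1), (39, Lyra, 36, qa, Xia, 12), (39, Lyra, 36, qa, Xia, 29), (39, Lyra, 36, qa, Xia, 36)}
π_{qty, pname, region} gives {(1, Lyra, qa), (12, Lyra, qa), (24, Lyra, qa), (29, Lyra, qa), (36, Lyra, qa)}.

{(1, Lyra, qa), (12, Lyra, qa), (24, Lyra, qa), (29, Lyra, qa), (36, Lyra, qa)}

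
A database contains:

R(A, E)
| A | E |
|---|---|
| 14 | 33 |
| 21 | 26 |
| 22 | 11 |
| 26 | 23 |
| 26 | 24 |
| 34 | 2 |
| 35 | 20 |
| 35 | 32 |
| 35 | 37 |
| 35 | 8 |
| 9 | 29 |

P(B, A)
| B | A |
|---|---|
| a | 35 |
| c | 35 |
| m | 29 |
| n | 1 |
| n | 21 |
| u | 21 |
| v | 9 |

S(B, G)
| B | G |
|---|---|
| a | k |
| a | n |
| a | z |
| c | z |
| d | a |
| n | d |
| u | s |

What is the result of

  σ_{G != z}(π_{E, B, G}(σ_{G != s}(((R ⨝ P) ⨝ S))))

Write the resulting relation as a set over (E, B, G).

{(20, a, k), (20, a, n), (26, n, d), (32, a, k), (32, a, n), (37, a, k), (37, a, n), (8, a, k), (8, a, n)}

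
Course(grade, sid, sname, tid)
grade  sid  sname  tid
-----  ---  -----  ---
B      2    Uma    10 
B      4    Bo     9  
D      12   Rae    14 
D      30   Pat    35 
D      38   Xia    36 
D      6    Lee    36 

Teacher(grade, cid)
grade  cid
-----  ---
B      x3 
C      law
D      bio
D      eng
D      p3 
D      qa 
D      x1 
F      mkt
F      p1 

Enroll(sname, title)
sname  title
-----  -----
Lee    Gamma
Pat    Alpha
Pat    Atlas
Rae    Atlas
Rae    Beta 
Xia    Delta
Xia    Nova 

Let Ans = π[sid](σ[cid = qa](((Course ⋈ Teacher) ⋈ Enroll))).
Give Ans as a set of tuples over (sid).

Joining Course and Teacher on grade yields {(B, 2, Uma, 10, x3), (B, 4, Bo, 9, x3), (D, 12, Rae, 14, bio), (D, 12, Rae, 14, eng), (D, 12, Rae, 14, p3), (D, 12, Rae, 14, qa), (D, 12, Rae, 14, x1), (D, 30, Pat, 35, bio), (D, 30, Pat, 35, eng), (D, 30, Pat, 35, p3), (D, 30, Pat, 35, qa), (D, 30, Pat, 35, x1), (D, 38, Xia, 36, bio), (D, 38, Xia, 36, eng), (D, 38, Xia, 36, p3), (D, 38, Xia, 36, qa), (D, 38, Xia, 36, x1), (D, 6, Lee, 36, bio), (D, 6, Lee, 36, eng), (D, 6, Lee, 36, p3), (D, 6, Lee, 36, qa), (D, 6, Lee, 36, x1)}.
Joining (Course ⋈ Teacher) and Enroll on sname yields {(D, 12, Rae, 14, bio, Atlas), (D, 12, Rae, 14, bio, Beta), (D, 12, Rae, 14, eng, Atlas), (D, 12, Rae, 14, eng, Beta), (D, 12, Rae, 14, p3, Atlas), (D, 12, Rae, 14, p3, Beta), (D, 12, Rae, 14, qa, Atlas), (D, 12, Rae, 14, qa, Beta), (D, 12, Rae, 14, x1, Atlas), (D, 12, Rae, 14, x1, Beta), (D, 30, Pat, 35, bio, Alpha), (D, 30, Pat, 35, bio, Atlas), (D, 30, Pat, 35, eng, Alpha), (D, 30, Pat, 35, eng, Atlas), (D, 30, Pat, 35, p3, Alpha), (D, 30, Pat, 35, p3, Atlas), (D, 30, Pat, 35, qa, Alpha), (D, 30, Pat, 35, qa, Atlas), (D, 30, Pat, 35, x1, Alpha), (D, 30, Pat, 35, x1, Atlas), (D, 38, Xia, 36, bio, Delta), (D, 38, Xia, 36, bio, Nova), (D, 38, Xia, 36, eng, Delta), (D, 38, Xia, 36, eng, Nova), (D, 38, Xia, 36, p3, Delta), (D, 38, Xia, 36, p3, Nova), (D, 38, Xia, 36, qa, Delta), (D, 38, Xia, 36, qa, Nova), (D, 38, Xia, 36, x1, Delta), (D, 38, Xia, 36, x1, Nova), (D, 6, Lee, 36, bio, Gamma), (D, 6, Lee, 36, eng, Gamma), (D, 6, Lee, 36, p3, Gamma), (D, 6, Lee, 36, qa, Gamma), (D, 6, Lee, 36, x1, Gamma)}.
Apply σ_{cid = qa}; surviving tuples: {(D, 12, Rae, 14, qa, Atlas), (D, 12, Rae, 14, qa, Beta), (D, 30, Pat, 35, qa, Alpha), (D, 30, Pat, 35, qa, Atlas), (D, 38, Xia, 36, qa, Delta), (D, 38, Xia, 36, qa, Nova), (D, 6, Lee, 36, qa, Gamma)}
π[sid]: project onto (sid) (3 duplicate(s) eliminated) → {12, 30, 38, 6}

{12, 30, 38, 6}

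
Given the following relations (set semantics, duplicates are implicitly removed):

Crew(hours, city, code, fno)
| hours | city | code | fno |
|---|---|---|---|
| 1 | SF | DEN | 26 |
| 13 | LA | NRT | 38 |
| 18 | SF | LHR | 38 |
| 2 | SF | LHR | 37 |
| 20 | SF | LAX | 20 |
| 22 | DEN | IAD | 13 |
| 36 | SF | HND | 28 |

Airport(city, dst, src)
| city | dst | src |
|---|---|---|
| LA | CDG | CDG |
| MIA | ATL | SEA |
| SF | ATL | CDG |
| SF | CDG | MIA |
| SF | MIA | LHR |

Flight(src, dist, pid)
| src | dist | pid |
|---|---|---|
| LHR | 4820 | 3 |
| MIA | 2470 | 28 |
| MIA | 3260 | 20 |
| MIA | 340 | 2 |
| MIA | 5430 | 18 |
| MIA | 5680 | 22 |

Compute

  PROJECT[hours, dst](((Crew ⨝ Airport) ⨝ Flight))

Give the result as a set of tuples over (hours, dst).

{(1, CDG), (1, MIA), (18, CDG), (18, MIA), (2, CDG), (2, MIA), (20, CDG), (20, MIA), (36, CDG), (36, MIA)}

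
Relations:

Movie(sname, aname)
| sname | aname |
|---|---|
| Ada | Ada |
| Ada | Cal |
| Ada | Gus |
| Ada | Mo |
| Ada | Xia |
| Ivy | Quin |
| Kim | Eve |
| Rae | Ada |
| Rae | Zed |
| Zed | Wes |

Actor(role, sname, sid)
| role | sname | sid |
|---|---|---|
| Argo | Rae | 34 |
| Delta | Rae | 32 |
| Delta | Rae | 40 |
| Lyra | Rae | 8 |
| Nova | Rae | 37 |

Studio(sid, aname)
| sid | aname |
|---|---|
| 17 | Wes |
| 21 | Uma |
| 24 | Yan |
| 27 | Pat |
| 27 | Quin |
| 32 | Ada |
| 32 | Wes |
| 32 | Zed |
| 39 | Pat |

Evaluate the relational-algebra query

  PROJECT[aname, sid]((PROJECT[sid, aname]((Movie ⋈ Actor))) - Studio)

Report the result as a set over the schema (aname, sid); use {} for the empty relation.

{(Ada, 34), (Ada, 37), (Ada, 40), (Ada, 8), (Zed, 34), (Zed, 37), (Zed, 40), (Zed, 8)}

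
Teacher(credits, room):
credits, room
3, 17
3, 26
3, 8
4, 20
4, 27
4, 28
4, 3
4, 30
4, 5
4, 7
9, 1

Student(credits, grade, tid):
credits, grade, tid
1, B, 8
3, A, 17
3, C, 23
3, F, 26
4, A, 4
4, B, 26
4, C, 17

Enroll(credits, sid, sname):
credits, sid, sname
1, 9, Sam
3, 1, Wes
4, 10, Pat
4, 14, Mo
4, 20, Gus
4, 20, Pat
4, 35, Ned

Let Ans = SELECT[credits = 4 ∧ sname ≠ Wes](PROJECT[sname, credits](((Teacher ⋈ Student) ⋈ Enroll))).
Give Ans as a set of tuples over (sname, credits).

{(Gus, 4), (Mo, 4), (Ned, 4), (Pat, 4)}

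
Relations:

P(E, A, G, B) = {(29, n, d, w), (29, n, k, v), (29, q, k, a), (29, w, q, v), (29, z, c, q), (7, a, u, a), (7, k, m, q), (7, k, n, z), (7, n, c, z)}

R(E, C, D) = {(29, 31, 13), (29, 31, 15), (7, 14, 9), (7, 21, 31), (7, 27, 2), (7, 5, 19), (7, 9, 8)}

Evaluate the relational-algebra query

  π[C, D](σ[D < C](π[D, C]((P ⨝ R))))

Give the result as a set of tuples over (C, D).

{(14, 9), (27, 2), (31, 13), (31, 15), (9, 8)}

P ⋈ R (natural join on E): {(29, n, d, w, 31, 13), (29, n, d, w, 31, 15), (29, n, k, v, 31, 13), (29, n, k, v, 31, 15), (29, q, k, a, 31, 13), (29, q, k, a, 31, 15), (29, w, q, v, 31, 13), (29, w, q, v, 31, 15), (29, z, c, q, 31, 13), (29, z, c, q, 31, 15), (7, a, u, a, 14, 9), (7, a, u, a, 21, 31), (7, a, u, a, 27, 2), (7, a, u, a, 5, 19), (7, a, u, a, 9, 8), (7, k, m, q, 14, 9), (7, k, m, q, 21, 31), (7, k, m, q, 27, 2), (7, k, m, q, 5, 19), (7, k, m, q, 9, 8), (7, k, n, z, 14, 9), (7, k, n, z, 21, 31), (7, k, n, z, 27, 2), (7, k, n, z, 5, 19), (7, k, n, z, 9, 8), (7, n, c, z, 14, 9), (7, n, c, z, 21, 31), (7, n, c, z, 27, 2), (7, n, c, z, 5, 19), (7, n, c, z, 9, 8)}
π_{D, C} gives {(13, 31), (15, 31), (19, 5), (2, 27), (31, 21), (8, 9), (9, 14)} (23 duplicate(s) eliminated).
Filtering on D < C leaves {(13, 31), (15, 31), (2, 27), (8, 9), (9, 14)}.
π_{C, D} gives {(14, 9), (27, 2), (31, 13), (31, 15), (9, 8)}.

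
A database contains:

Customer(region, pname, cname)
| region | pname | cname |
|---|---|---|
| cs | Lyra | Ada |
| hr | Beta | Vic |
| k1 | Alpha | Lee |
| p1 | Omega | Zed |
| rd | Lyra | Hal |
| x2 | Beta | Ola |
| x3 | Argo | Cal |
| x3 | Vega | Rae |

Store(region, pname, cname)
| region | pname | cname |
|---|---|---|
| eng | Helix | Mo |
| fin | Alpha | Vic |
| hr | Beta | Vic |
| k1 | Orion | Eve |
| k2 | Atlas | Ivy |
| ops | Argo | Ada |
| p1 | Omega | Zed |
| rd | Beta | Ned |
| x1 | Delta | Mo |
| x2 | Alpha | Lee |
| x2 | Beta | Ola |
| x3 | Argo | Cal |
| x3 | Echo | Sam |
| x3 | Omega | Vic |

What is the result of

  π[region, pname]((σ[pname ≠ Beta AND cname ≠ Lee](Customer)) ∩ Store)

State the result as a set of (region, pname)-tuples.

Selection pname ≠ Beta AND cname ≠ Lee: {(cs, Lyra, Ada), (p1, Omega, Zed), (rd, Lyra, Hal), (x3, Argo, Cal), (x3, Vega, Rae)}
Set intersection of the two operands is {(p1, Omega, Zed), (x3, Argo, Cal)}.
Projecting to region, pname: {(p1, Omega), (x3, Argo)}

{(p1, Omega), (x3, Argo)}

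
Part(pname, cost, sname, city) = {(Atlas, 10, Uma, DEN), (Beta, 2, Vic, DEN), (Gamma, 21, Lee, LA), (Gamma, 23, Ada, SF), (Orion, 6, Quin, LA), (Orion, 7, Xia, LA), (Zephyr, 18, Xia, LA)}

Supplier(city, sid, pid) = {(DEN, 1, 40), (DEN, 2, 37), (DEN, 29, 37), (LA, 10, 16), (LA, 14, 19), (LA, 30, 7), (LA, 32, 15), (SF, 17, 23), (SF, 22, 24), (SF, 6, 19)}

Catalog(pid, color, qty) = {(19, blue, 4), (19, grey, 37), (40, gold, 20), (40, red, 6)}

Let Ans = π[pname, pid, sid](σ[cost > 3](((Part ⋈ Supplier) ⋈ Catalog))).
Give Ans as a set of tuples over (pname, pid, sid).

Natural join on city: {(Atlas, 10, Uma, DEN, 1, 40), (Atlas, 10, Uma, DEN, 2, 37), (Atlas, 10, Uma, DEN, 29, 37), (Beta, 2, Vic, DEN, 1, 40), (Beta, 2, Vic, DEN, 2, 37), (Beta, 2, Vic, DEN, 29, 37), (Gamma, 21, Lee, LA, 10, 16), (Gamma, 21, Lee, LA, 14, 19), (Gamma, 21, Lee, LA, 30, 7), (Gamma, 21, Lee, LA, 32, 15), (Gamma, 23, Ada, SF, 17, 23), (Gamma, 23, Ada, SF, 22, 24), (Gamma, 23, Ada, SF, 6, 19), (Orion, 6, Quin, LA, 10, 16), (Orion, 6, Quin, LA, 14, 19), (Orion, 6, Quin, LA, 30, 7), (Orion, 6, Quin, LA, 32, 15), (Orion, 7, Xia, LA, 10, 16), (Orion, 7, Xia, LA, 14, 19), (Orion, 7, Xia, LA, 30, 7), (Orion, 7, Xia, LA, 32, 15), (Zephyr, 18, Xia, LA, 10, 16), (Zephyr, 18, Xia, LA, 14, 19), (Zephyr, 18, Xia, LA, 30, 7), (Zephyr, 18, Xia, LA, 32, 15)}
Natural join on pid: {(Atlas, 10, Uma, DEN, 1, 40, gold, 20), (Atlas, 10, Uma, DEN, 1, 40, red, 6), (Beta, 2, Vic, DEN, 1, 40, gold, 20), (Beta, 2, Vic, DEN, 1, 40, red, 6), (Gamma, 21, Lee, LA, 14, 19, blue, 4), (Gamma, 21, Lee, LA, 14, 19, grey, 37), (Gamma, 23, Ada, SF, 6, 19, blue, 4), (Gamma, 23, Ada, SF, 6, 19, grey, 37), (Orion, 6, Quin, LA, 14, 19, blue, 4), (Orion, 6, Quin, LA, 14, 19, grey, 37), (Orion, 7, Xia, LA, 14, 19, blue, 4), (Orion, 7, Xia, LA, 14, 19, grey, 37), (Zephyr, 18, Xia, LA, 14, 19, blue, 4), (Zephyr, 18, Xia, LA, 14, 19, grey, 37)}
Filtering on cost > 3 leaves {(Atlas, 10, Uma, DEN, 1, 40, gold, 20), (Atlas, 10, Uma, DEN, 1, 40, red, 6), (Gamma, 21, Lee, LA, 14, 19, blue, 4), (Gamma, 21, Lee, LA, 14, 19, grey, 37), (Gamma, 23, Ada, SF, 6, 19, blue, 4), (Gamma, 23, Ada, SF, 6, 19, grey, 37), (Orion, 6, Quin, LA, 14, 19, blue, 4), (Orion, 6, Quin, LA, 14, 19, grey, 37), (Orion, 7, Xia, LA, 14, 19, blue, 4), (Orion, 7, Xia, LA, 14, 19, grey, 37), (Zephyr, 18, Xia, LA, 14, 19, blue, 4), (Zephyr, 18, Xia, LA, 14, 19, grey, 37)}.
π[pname, pid, sid]: project onto (pname, pid, sid) (7 duplicate(s) eliminated) → {(Atlas, 40, 1), (Gamma, 19, 14), (Gamma, 19, 6), (Orion, 19, 14), (Zephyr, 19, 14)}

{(Atlas, 40, 1), (Gamma, 19, 14), (Gamma, 19, 6), (Orion, 19, 14), (Zephyr, 19, 14)}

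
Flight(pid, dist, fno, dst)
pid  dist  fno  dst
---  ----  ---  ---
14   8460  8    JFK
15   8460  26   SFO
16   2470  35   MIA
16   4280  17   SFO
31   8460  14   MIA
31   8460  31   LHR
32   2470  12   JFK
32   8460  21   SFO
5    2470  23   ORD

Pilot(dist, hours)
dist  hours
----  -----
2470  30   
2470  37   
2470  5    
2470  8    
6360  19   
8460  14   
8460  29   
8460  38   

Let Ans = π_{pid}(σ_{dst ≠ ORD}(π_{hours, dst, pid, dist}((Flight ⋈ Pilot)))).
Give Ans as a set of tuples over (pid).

{14, 15, 16, 31, 32}

Joining Flight and Pilot on dist yields {(14, 8460, 8, JFK, 14), (14, 8460, 8, JFK, 29), (14, 8460, 8, JFK, 38), (15, 8460, 26, SFO, 14), (15, 8460, 26, SFO, 29), (15, 8460, 26, SFO, 38), (16, 2470, 35, MIA, 30), (16, 2470, 35, MIA, 37), (16, 2470, 35, MIA, 5), (16, 2470, 35, MIA, 8), (31, 8460, 14, MIA, 14), (31, 8460, 14, MIA, 29), (31, 8460, 14, MIA, 38), (31, 8460, 31, LHR, 14), (31, 8460, 31, LHR, 29), (31, 8460, 31, LHR, 38), (32, 2470, 12, JFK, 30), (32, 2470, 12, JFK, 37), (32, 2470, 12, JFK, 5), (32, 2470, 12, JFK, 8), (32, 8460, 21, SFO, 14), (32, 8460, 21, SFO, 29), (32, 8460, 21, SFO, 38), (5, 2470, 23, ORD, 30), (5, 2470, 23, ORD, 37), (5, 2470, 23, ORD, 5), (5, 2470, 23, ORD, 8)}.
π[hours, dst, pid, dist]: project onto (hours, dst, pid, dist) → {(14, JFK, 14, 8460), (14, LHR, 31, 8460), (14, MIA, 31, 8460), (14, SFO, 15, 8460), (14, SFO, 32, 8460), (29, JFK, 14, 8460), (29, LHR, 31, 8460), (29, MIA, 31, 8460), (29, SFO, 15, 8460), (29, SFO, 32, 8460), (30, JFK, 32, 2470), (30, MIA, 16, 2470), (30, ORD, 5, 2470), (37, JFK, 32, 2470), (37, MIA, 16, 2470), (37, ORD, 5, 2470), (38, JFK, 14, 8460), (38, LHR, 31, 8460), (38, MIA, 31, 8460), (38, SFO, 15, 8460), (38, SFO, 32, 8460), (5, JFK, 32, 2470), (5, MIA, 16, 2470), (5, ORD, 5, 2470), (8, JFK, 32, 2470), (8, MIA, 16, 2470), (8, ORD, 5, 2470)}
Filtering on dst ≠ ORD leaves {(14, JFK, 14, 8460), (14, LHR, 31, 8460), (14, MIA, 31, 8460), (14, SFO, 15, 8460), (14, SFO, 32, 8460), (29, JFK, 14, 8460), (29, LHR, 31, 8460), (29, MIA, 31, 8460), (29, SFO, 15, 8460), (29, SFO, 32, 8460), (30, JFK, 32, 2470), (30, MIA, 16, 2470), (37, JFK, 32, 2470), (37, MIA, 16, 2470), (38, JFK, 14, 8460), (38, LHR, 31, 8460), (38, MIA, 31, 8460), (38, SFO, 15, 8460), (38, SFO, 32, 8460), (5, JFK, 32, 2470), (5, MIA, 16, 2470), (8, JFK, 32, 2470), (8, MIA, 16, 2470)}.
π[pid]: project onto (pid) (18 duplicate(s) eliminated) → {14, 15, 16, 31, 32}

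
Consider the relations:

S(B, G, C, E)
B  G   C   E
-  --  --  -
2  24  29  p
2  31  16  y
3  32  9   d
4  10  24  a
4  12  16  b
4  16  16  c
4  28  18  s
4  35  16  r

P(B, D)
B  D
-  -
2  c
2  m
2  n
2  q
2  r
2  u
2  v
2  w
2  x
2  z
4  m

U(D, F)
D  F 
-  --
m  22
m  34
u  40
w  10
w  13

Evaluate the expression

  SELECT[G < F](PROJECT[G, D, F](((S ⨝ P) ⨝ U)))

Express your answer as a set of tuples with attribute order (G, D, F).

Joining S and P on B yields {(2, 24, 29, p, c), (2, 24, 29, p, m), (2, 24, 29, p, n), (2, 24, 29, p, q), (2, 24, 29, p, r), (2, 24, 29, p, u), (2, 24, 29, p, v), (2, 24, 29, p, w), (2, 24, 29, p, x), (2, 24, 29, p, z), (2, 31, 16, y, c), (2, 31, 16, y, m), (2, 31, 16, y, n), (2, 31, 16, y, q), (2, 31, 16, y, r), (2, 31, 16, y, u), (2, 31, 16, y, v), (2, 31, 16, y, w), (2, 31, 16, y, x), (2, 31, 16, y, z), (4, 10, 24, a, m), (4, 12, 16, b, m), (4, 16, 16, c, m), (4, 28, 18, s, m), (4, 35, 16, r, m)}.
Joining (S ⨝ P) and U on D yields {(2, 24, 29, p, m, 22), (2, 24, 29, p, m, 34), (2, 24, 29, p, u, 40), (2, 24, 29, p, w, 10), (2, 24, 29, p, w, 13), (2, 31, 16, y, m, 22), (2, 31, 16, y, m, 34), (2, 31, 16, y, u, 40), (2, 31, 16, y, w, 10), (2, 31, 16, y, w, 13), (4, 10, 24, a, m, 22), (4, 10, 24, a, m, 34), (4, 12, 16, b, m, 22), (4, 12, 16, b, m, 34), (4, 16, 16, c, m, 22), (4, 16, 16, c, m, 34), (4, 28, 18, s, m, 22), (4, 28, 18, s, m, 34), (4, 35, 16, r, m, 22), (4, 35, 16, r, m, 34)}.
Keep only column(s) G, D, F: {(10, m, 22), (10, m, 34), (12, m, 22), (12, m, 34), (16, m, 22), (16, m, 34), (24, m, 22), (24, m, 34), (24, u, 40), (24, w, 10), (24, w, 13), (28, m, 22), (28, m, 34), (31, m, 22), (31, m, 34), (31, u, 40), (31, w, 10), (31, w, 13), (35, m, 22), (35, m, 34)}
Filtering on G < F leaves {(10, m, 22), (10, m, 34), (12, m, 22), (12, m, 34), (16, m, 22), (16, m, 34), (24, m, 34), (24, u, 40), (28, m, 34), (31, m, 34), (31, u, 40)}.

{(10, m, 22), (10, m, 34), (12, m, 22), (12, m, 34), (16, m, 22), (16, m, 34), (24, m, 34), (24, u, 40), (28, m, 34), (31, m, 34), (31, u, 40)}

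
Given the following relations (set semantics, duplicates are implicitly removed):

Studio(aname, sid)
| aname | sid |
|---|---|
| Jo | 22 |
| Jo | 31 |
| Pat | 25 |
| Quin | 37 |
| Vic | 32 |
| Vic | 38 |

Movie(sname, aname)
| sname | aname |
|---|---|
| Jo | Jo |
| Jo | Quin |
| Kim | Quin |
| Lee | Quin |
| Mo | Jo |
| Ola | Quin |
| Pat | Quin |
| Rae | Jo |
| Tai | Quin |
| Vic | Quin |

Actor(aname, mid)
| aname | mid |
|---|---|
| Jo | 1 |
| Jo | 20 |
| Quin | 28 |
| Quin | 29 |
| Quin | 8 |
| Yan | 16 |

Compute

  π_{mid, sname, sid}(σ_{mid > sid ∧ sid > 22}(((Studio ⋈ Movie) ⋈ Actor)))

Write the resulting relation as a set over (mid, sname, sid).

{}

Joining Studio and Movie on aname yields {(Jo, 22, Jo), (Jo, 22, Mo), (Jo, 22, Rae), (Jo, 31, Jo), (Jo, 31, Mo), (Jo, 31, Rae), (Quin, 37, Jo), (Quin, 37, Kim), (Quin, 37, Lee), (Quin, 37, Ola), (Quin, 37, Pat), (Quin, 37, Tai), (Quin, 37, Vic)}.
Joining (Studio ⋈ Movie) and Actor on aname yields {(Jo, 22, Jo, 1), (Jo, 22, Jo, 20), (Jo, 22, Mo, 1), (Jo, 22, Mo, 20), (Jo, 22, Rae, 1), (Jo, 22, Rae, 20), (Jo, 31, Jo, 1), (Jo, 31, Jo, 20), (Jo, 31, Mo, 1), (Jo, 31, Mo, 20), (Jo, 31, Rae, 1), (Jo, 31, Rae, 20), (Quin, 37, Jo, 28), (Quin, 37, Jo, 29), (Quin, 37, Jo, 8), (Quin, 37, Kim, 28), (Quin, 37, Kim, 29), (Quin, 37, Kim, 8), (Quin, 37, Lee, 28), (Quin, 37, Lee, 29), (Quin, 37, Lee, 8), (Quin, 37, Ola, 28), (Quin, 37, Ola, 29), (Quin, 37, Ola, 8), (Quin, 37, Pat, 28), (Quin, 37, Pat, 29), (Quin, 37, Pat, 8), (Quin, 37, Tai, 28), (Quin, 37, Tai, 29), (Quin, 37, Tai, 8), (Quin, 37, Vic, 28), (Quin, 37, Vic, 29), (Quin, 37, Vic, 8)}.
Apply σ_{mid > sid ∧ sid > 22}; surviving tuples: {}
π[mid, sname, sid]: project onto (mid, sname, sid) → {}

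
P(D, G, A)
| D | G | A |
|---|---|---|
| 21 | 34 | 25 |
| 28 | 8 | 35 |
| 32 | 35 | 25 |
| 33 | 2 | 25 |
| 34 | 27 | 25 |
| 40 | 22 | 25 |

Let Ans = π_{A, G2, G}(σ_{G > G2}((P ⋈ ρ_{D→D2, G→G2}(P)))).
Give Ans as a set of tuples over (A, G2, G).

{(25, 2, 22), (25, 2, 27), (25, 2, 34), (25, 2, 35), (25, 22, 27), (25, 22, 34), (25, 22, 35), (25, 27, 34), (25, 27, 35), (25, 34, 35)}

ρ[D→D2, G→G2]: schema becomes (D2, G2, A); tuples unchanged.
Natural join on A: {(21, 34, 25, 21, 34), (21, 34, 25, 32, 35), (21, 34, 25, 33, 2), (21, 34, 25, 34, 27), (21, 34, 25, 40, 22), (28, 8, 35, 28, 8), (32, 35, 25, 21, 34), (32, 35, 25, 32, 35), (32, 35, 25, 33, 2), (32, 35, 25, 34, 27), (32, 35, 25, 40, 22), (33, 2, 25, 21, 34), (33, 2, 25, 32, 35), (33, 2, 25, 33, 2), (33, 2, 25, 34, 27), (33, 2, 25, 40, 22), (34, 27, 25, 21, 34), (34, 27, 25, 32, 35), (34, 27, 25, 33, 2), (34, 27, 25, 34, 27), (34, 27, 25, 40, 22), (40, 22, 25, 21, 34), (40, 22, 25, 32, 35), (40, 22, 25, 33, 2), (40, 22, 25, 34, 27), (40, 22, 25, 40, 22)}
σ[G > G2]: keep tuples satisfying G > G2 → {(21, 34, 25, 33, 2), (21, 34, 25, 34, 27), (21, 34, 25, 40, 22), (32, 35, 25, 21, 34), (32, 35, 25, 33, 2), (32, 35, 25, 34, 27), (32, 35, 25, 40, 22), (34, 27, 25, 33, 2), (34, 27, 25, 40, 22), (40, 22, 25, 33, 2)}
π_{A, G2, G} gives {(25, 2, 22), (25, 2, 27), (25, 2, 34), (25, 2, 35), (25, 22, 27), (25, 22, 34), (25, 22, 35), (25, 27, 34), (25, 27, 35), (25, 34, 35)}.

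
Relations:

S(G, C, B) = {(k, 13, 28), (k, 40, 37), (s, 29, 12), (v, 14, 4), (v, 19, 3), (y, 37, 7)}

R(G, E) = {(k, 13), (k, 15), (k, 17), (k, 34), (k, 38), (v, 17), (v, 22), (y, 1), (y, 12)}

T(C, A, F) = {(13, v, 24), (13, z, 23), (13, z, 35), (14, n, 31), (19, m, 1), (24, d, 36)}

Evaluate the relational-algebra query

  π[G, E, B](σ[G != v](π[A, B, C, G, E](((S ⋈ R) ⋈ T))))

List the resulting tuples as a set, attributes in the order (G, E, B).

Joining S and R on G yields {(k, 13, 28, 13), (k, 13, 28, 15), (k, 13, 28, 17), (k, 13, 28, 34), (k, 13, 28, 38), (k, 40, 37, 13), (k, 40, 37, 15), (k, 40, 37, 17), (k, 40, 37, 34), (k, 40, 37, 38), (v, 14, 4, 17), (v, 14, 4, 22), (v, 19, 3, 17), (v, 19, 3, 22), (y, 37, 7, 1), (y, 37, 7, 12)}.
Joining (S ⋈ R) and T on C yields {(k, 13, 28, 13, v, 24), (k, 13, 28, 13, z, 23), (k, 13, 28, 13, z, 35), (k, 13, 28, 15, v, 24), (k, 13, 28, 15, z, 23), (k, 13, 28, 15, z, 35), (k, 13, 28, 17, v, 24), (k, 13, 28, 17, z, 23), (k, 13, 28, 17, z, 35), (k, 13, 28, 34, v, 24), (k, 13, 28, 34, z, 23), (k, 13, 28, 34, z, 35), (k, 13, 28, 38, v, 24), (k, 13, 28, 38, z, 23), (k, 13, 28, 38, z, 35), (v, 14, 4, 17, n, 31), (v, 14, 4, 22, n, 31), (v, 19, 3, 17, m, 1), (v, 19, 3, 22, m, 1)}.
Projecting to A, B, C, G, E (5 duplicate(s) eliminated): {(m, 3, 19, v, 17), (m, 3, 19, v, 22), (n, 4, 14, v, 17), (n, 4, 14, v, 22), (v, 28, 13, k, 13), (v, 28, 13, k, 15), (v, 28, 13, k, 17), (v, 28, 13, k, 34), (v, 28, 13, k, 38), (z, 28, 13, k, 13), (z, 28, 13, k, 15), (z, 28, 13, k, 17), (z, 28, 13, k, 34), (z, 28, 13, k, 38)}
Apply σ_{G != v}; surviving tuples: {(v, 28, 13, k, 13), (v, 28, 13, k, 15), (v, 28, 13, k, 17), (v, 28, 13, k, 34), (v, 28, 13, k, 38), (z, 28, 13, k, 13), (z, 28, 13, k, 15), (z, 28, 13, k, 17), (z, 28, 13, k, 34), (z, 28, 13, k, 38)}
Projecting to G, E, B (5 duplicate(s) eliminated): {(k, 13, 28), (k, 15, 28), (k, 17, 28), (k, 34, 28), (k, 38, 28)}

{(k, 13, 28), (k, 15, 28), (k, 17, 28), (k, 34, 28), (k, 38, 28)}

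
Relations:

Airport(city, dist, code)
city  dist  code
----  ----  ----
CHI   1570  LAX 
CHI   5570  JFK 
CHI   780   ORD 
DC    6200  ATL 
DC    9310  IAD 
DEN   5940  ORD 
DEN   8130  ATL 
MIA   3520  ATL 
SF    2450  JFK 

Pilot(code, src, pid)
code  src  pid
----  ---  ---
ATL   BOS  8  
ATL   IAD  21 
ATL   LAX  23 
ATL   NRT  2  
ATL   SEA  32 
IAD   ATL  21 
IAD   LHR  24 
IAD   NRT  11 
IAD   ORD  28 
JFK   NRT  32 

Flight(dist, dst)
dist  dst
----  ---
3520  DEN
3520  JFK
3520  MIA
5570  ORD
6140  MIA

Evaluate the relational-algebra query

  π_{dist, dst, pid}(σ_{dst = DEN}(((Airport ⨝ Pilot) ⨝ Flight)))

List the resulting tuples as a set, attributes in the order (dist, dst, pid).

Joining Airport and Pilot on code yields {(CHI, 5570, JFK, NRT, 32), (DC, 6200, ATL, BOS, 8), (DC, 6200, ATL, IAD, 21), (DC, 6200, ATL, LAX, 23), (DC, 6200, ATL, NRT, 2), (DC, 6200, ATL, SEA, 32), (DC, 9310, IAD, ATL, 21), (DC, 9310, IAD, LHR, 24), (DC, 9310, IAD, NRT, 11), (DC, 9310, IAD, ORD, 28), (DEN, 8130, ATL, BOS, 8), (DEN, 8130, ATL, IAD, 21), (DEN, 8130, ATL, LAX, 23), (DEN, 8130, ATL, NRT, 2), (DEN, 8130, ATL, SEA, 32), (MIA, 3520, ATL, BOS, 8), (MIA, 3520, ATL, IAD, 21), (MIA, 3520, ATL, LAX, 23), (MIA, 3520, ATL, NRT, 2), (MIA, 3520, ATL, SEA, 32), (SF, 2450, JFK, NRT, 32)}.
Joining (Airport ⨝ Pilot) and Flight on dist yields {(CHI, 5570, JFK, NRT, 32, ORD), (MIA, 3520, ATL, BOS, 8, DEN), (MIA, 3520, ATL, BOS, 8, JFK), (MIA, 3520, ATL, BOS, 8, MIA), (MIA, 3520, ATL, IAD, 21, DEN), (MIA, 3520, ATL, IAD, 21, JFK), (MIA, 3520, ATL, IAD, 21, MIA), (MIA, 3520, ATL, LAX, 23, DEN), (MIA, 3520, ATL, LAX, 23, JFK), (MIA, 3520, ATL, LAX, 23, MIA), (MIA, 3520, ATL, NRT, 2, DEN), (MIA, 3520, ATL, NRT, 2, JFK), (MIA, 3520, ATL, NRT, 2, MIA), (MIA, 3520, ATL, SEA, 32, DEN), (MIA, 3520, ATL, SEA, 32, JFK), (MIA, 3520, ATL, SEA, 32, MIA)}.
σ[dst = DEN]: keep tuples satisfying dst = DEN → {(MIA, 3520, ATL, BOS, 8, DEN), (MIA, 3520, ATL, IAD, 21, DEN), (MIA, 3520, ATL, LAX, 23, DEN), (MIA, 3520, ATL, NRT, 2, DEN), (MIA, 3520, ATL, SEA, 32, DEN)}
π_{dist, dst, pid} gives {(3520, DEN, 2), (3520, DEN, 21), (3520, DEN, 23), (3520, DEN, 32), (3520, DEN, 8)}.

{(3520, DEN, 2), (3520, DEN, 21), (3520, DEN, 23), (3520, DEN, 32), (3520, DEN, 8)}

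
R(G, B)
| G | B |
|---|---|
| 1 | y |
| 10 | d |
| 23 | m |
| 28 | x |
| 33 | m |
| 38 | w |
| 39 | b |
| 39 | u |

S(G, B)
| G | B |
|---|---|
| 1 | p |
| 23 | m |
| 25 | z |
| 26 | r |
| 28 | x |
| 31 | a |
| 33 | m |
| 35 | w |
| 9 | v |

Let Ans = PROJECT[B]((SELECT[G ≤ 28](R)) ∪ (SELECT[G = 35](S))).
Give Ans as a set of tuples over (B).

{d, m, w, x, y}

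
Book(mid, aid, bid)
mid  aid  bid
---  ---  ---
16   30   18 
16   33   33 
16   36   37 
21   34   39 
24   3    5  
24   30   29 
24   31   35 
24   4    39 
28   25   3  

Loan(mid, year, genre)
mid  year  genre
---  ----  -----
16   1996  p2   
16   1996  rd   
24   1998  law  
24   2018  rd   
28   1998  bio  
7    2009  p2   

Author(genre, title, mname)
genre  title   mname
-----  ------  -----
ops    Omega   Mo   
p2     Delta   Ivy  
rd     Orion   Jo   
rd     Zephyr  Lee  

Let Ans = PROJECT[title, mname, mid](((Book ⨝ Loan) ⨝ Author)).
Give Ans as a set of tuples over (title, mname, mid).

Book ⋈ Loan (natural join on mid): {(16, 30, 18, 1996, p2), (16, 30, 18, 1996, rd), (16, 33, 33, 1996, p2), (16, 33, 33, 1996, rd), (16, 36, 37, 1996, p2), (16, 36, 37, 1996, rd), (24, 3, 5, 1998, law), (24, 3, 5, 2018, rd), (24, 30, 29, 1998, law), (24, 30, 29, 2018, rd), (24, 31, 35, 1998, law), (24, 31, 35, 2018, rd), (24, 4, 39, 1998, law), (24, 4, 39, 2018, rd), (28, 25, 3, 1998, bio)}
(Book ⨝ Loan) ⋈ Author (natural join on genre): {(16, 30, 18, 1996, p2, Delta, Ivy), (16, 30, 18, 1996, rd, Orion, Jo), (16, 30, 18, 1996, rd, Zephyr, Lee), (16, 33, 33, 1996, p2, Delta, Ivy), (16, 33, 33, 1996, rd, Orion, Jo), (16, 33, 33, 1996, rd, Zephyr, Lee), (16, 36, 37, 1996, p2, Delta, Ivy), (16, 36, 37, 1996, rd, Orion, Jo), (16, 36, 37, 1996, rd, Zephyr, Lee), (24, 3, 5, 2018, rd, Orion, Jo), (24, 3, 5, 2018, rd, Zephyr, Lee), (24, 30, 29, 2018, rd, Orion, Jo), (24, 30, 29, 2018, rd, Zephyr, Lee), (24, 31, 35, 2018, rd, Orion, Jo), (24, 31, 35, 2018, rd, Zephyr, Lee), (24, 4, 39, 2018, rd, Orion, Jo), (24, 4, 39, 2018, rd, Zephyr, Lee)}
π[title, mname, mid]: project onto (title, mname, mid) (12 duplicate(s) eliminated) → {(Delta, Ivy, 16), (Orion, Jo, 16), (Orion, Jo, 24), (Zephyr, Lee, 16), (Zephyr, Lee, 24)}

{(Delta, Ivy, 16), (Orion, Jo, 16), (Orion, Jo, 24), (Zephyr, Lee, 16), (Zephyr, Lee, 24)}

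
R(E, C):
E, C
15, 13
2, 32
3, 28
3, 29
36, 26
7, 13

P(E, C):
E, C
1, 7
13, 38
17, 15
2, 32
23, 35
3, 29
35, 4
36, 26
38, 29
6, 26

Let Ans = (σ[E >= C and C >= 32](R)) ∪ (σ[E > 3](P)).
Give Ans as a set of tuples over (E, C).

Apply σ_{E >= C and C >= 32}; surviving tuples: {}
Apply σ_{E > 3}; surviving tuples: {(13, 38), (17, 15), (23, 35), (35, 4), (36, 26), (38, 29), (6, 26)}
Set union of the two operands is {(13, 38), (17, 15), (23, 35), (35, 4), (36, 26), (38, 29), (6, 26)}.

{(13, 38), (17, 15), (23, 35), (35, 4), (36, 26), (38, 29), (6, 26)}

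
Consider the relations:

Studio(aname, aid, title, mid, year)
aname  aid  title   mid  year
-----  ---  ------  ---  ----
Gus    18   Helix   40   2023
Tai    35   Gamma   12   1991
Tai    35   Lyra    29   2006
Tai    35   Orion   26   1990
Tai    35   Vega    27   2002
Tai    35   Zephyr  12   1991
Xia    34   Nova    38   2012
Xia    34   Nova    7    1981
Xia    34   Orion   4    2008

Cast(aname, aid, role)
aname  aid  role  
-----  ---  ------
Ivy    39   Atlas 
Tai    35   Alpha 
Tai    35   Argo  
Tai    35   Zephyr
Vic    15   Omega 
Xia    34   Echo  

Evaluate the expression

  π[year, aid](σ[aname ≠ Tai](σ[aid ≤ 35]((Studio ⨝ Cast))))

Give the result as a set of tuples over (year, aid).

{(1981, 34), (2008, 34), (2012, 34)}

Joining Studio and Cast on aname, aid yields {(Tai, 35, Gamma, 12, 1991, Alpha), (Tai, 35, Gamma, 12, 1991, Argo), (Tai, 35, Gamma, 12, 1991, Zephyr), (Tai, 35, Lyra, 29, 2006, Alpha), (Tai, 35, Lyra, 29, 2006, Argo), (Tai, 35, Lyra, 29, 2006, Zephyr), (Tai, 35, Orion, 26, 1990, Alpha), (Tai, 35, Orion, 26, 1990, Argo), (Tai, 35, Orion, 26, 1990, Zephyr), (Tai, 35, Vega, 27, 2002, Alpha), (Tai, 35, Vega, 27, 2002, Argo), (Tai, 35, Vega, 27, 2002, Zephyr), (Tai, 35, Zephyr, 12, 1991, Alpha), (Tai, 35, Zephyr, 12, 1991, Argo), (Tai, 35, Zephyr, 12, 1991, Zephyr), (Xia, 34, Nova, 38, 2012, Echo), (Xia, 34, Nova, 7, 1981, Echo), (Xia, 34, Orion, 4, 2008, Echo)}.
Filtering on aid ≤ 35 leaves {(Tai, 35, Gamma, 12, 1991, Alpha), (Tai, 35, Gamma, 12, 1991, Argo), (Tai, 35, Gamma, 12, 1991, Zephyr), (Tai, 35, Lyra, 29, 2006, Alpha), (Tai, 35, Lyra, 29, 2006, Argo), (Tai, 35, Lyra, 29, 2006, Zephyr), (Tai, 35, Orion, 26, 1990, Alpha), (Tai, 35, Orion, 26, 1990, Argo), (Tai, 35, Orion, 26, 1990, Zephyr), (Tai, 35, Vega, 27, 2002, Alpha), (Tai, 35, Vega, 27, 2002, Argo), (Tai, 35, Vega, 27, 2002, Zephyr), (Tai, 35, Zephyr, 12, 1991, Alpha), (Tai, 35, Zephyr, 12, 1991, Argo), (Tai, 35, Zephyr, 12, 1991, Zephyr), (Xia, 34, Nova, 38, 2012, Echo), (Xia, 34, Nova, 7, 1981, Echo), (Xia, 34, Orion, 4, 2008, Echo)}.
Filtering on aname ≠ Tai leaves {(Xia, 34, Nova, 38, 2012, Echo), (Xia, 34, Nova, 7, 1981, Echo), (Xia, 34, Orion, 4, 2008, Echo)}.
Keep only column(s) year, aid: {(1981, 34), (2008, 34), (2012, 34)}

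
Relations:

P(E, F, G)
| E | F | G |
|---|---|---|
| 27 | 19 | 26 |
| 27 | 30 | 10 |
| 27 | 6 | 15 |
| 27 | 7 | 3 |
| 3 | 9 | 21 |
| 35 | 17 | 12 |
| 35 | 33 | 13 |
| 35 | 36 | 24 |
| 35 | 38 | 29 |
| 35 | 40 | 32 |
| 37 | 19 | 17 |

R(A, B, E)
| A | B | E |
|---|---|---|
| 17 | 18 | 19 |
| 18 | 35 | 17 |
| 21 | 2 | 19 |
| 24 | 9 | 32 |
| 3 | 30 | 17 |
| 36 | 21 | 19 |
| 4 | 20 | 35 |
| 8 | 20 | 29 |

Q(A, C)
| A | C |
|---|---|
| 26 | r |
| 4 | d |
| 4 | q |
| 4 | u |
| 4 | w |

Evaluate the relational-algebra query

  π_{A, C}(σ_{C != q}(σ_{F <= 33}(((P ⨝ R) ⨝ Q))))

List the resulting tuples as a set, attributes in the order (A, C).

{(4, d), (4, u), (4, w)}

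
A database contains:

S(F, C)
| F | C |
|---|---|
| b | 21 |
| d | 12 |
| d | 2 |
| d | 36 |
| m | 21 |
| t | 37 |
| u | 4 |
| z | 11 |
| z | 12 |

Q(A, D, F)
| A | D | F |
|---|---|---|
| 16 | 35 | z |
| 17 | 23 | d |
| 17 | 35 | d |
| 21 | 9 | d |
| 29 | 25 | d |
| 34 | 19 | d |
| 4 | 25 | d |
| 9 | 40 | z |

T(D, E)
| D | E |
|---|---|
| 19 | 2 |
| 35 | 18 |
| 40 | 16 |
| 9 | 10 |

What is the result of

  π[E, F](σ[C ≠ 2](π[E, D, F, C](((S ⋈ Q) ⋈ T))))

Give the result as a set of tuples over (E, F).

{(10, d), (16, z), (18, d), (18, z), (2, d)}

Joining S and Q on F yields {(d, 12, 17, 23), (d, 12, 17, 35), (d, 12, 21, 9), (d, 12, 29, 25), (d, 12, 34, 19), (d, 12, 4, 25), (d, 2, 17, 23), (d, 2, 17, 35), (d, 2, 21, 9), (d, 2, 29, 25), (d, 2, 34, 19), (d, 2, 4, 25), (d, 36, 17, 23), (d, 36, 17, 35), (d, 36, 21, 9), (d, 36, 29, 25), (d, 36, 34, 19), (d, 36, 4, 25), (z, 11, 16, 35), (z, 11, 9, 40), (z, 12, 16, 35), (z, 12, 9, 40)}.
Joining (S ⋈ Q) and T on D yields {(d, 12, 17, 35, 18), (d, 12, 21, 9, 10), (d, 12, 34, 19, 2), (d, 2, 17, 35, 18), (d, 2, 21, 9, 10), (d, 2, 34, 19, 2), (d, 36, 17, 35, 18), (d, 36, 21, 9, 10), (d, 36, 34, 19, 2), (z, 11, 16, 35, 18), (z, 11, 9, 40, 16), (z, 12, 16, 35, 18), (z, 12, 9, 40, 16)}.
π_{E, D, F, C} gives {(10, 9, d, 12), (10, 9, d, 2), (10, 9, d, 36), (16, 40, z, 11), (16, 40, z, 12), (18, 35, d, 12), (18, 35, d, 2), (18, 35, d, 36), (18, 35, z, 11), (18, 35, z, 12), (2, 19, d, 12), (2, 19, d, 2), (2, 19, d, 36)}.
Filtering on C ≠ 2 leaves {(10, 9, d, 12), (10, 9, d, 36), (16, 40, z, 11), (16, 40, z, 12), (18, 35, d, 12), (18, 35, d, 36), (18, 35, z, 11), (18, 35, z, 12), (2, 19, d, 12), (2, 19, d, 36)}.
π_{E, F} gives {(10, d), (16, z), (18, d), (18, z), (2, d)} (5 duplicate(s) eliminated).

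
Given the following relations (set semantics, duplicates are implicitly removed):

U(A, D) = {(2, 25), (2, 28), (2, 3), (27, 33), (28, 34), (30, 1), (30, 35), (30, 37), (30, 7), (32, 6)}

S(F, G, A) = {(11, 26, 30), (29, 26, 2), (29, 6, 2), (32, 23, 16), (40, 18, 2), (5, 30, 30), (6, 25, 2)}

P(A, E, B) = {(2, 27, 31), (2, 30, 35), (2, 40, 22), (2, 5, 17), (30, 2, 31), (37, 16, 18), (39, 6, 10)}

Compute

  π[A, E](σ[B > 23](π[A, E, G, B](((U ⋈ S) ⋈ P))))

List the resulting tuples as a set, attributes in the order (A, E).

U ⋈ S (natural join on A): {(2, 25, 29, 26), (2, 25, 29, 6), (2, 25, 40, 18), (2, 25, 6, 25), (2, 28, 29, 26), (2, 28, 29, 6), (2, 28, 40, 18), (2, 28, 6, 25), (2, 3, 29, 26), (2, 3, 29, 6), (2, 3, 40, 18), (2, 3, 6, 25), (30, 1, 11, 26), (30, 1, 5, 30), (30, 35, 11, 26), (30, 35, 5, 30), (30, 37, 11, 26), (30, 37, 5, 30), (30, 7, 11, 26), (30, 7, 5, 30)}
(U ⋈ S) ⋈ P (natural join on A): {(2, 25, 29, 26, 27, 31), (2, 25, 29, 26, 30, 35), (2, 25, 29, 26, 40, 22), (2, 25, 29, 26, 5, 17), (2, 25, 29, 6, 27, 31), (2, 25, 29, 6, 30, 35), (2, 25, 29, 6, 40, 22), (2, 25, 29, 6, 5, 17), (2, 25, 40, 18, 27, 31), (2, 25, 40, 18, 30, 35), (2, 25, 40, 18, 40, 22), (2, 25, 40, 18, 5, 17), (2, 25, 6, 25, 27, 31), (2, 25, 6, 25, 30, 35), (2, 25, 6, 25, 40, 22), (2, 25, 6, 25, 5, 17), (2, 28, 29, 26, 27, 31), (2, 28, 29, 26, 30, 35), (2, 28, 29, 26, 40, 22), (2, 28, 29, 26, 5, 17), (2, 28, 29, 6, 27, 31), (2, 28, 29, 6, 30, 35), (2, 28, 29, 6, 40, 22), (2, 28, 29, 6, 5, 17), (2, 28, 40, 18, 27, 31), (2, 28, 40, 18, 30, 35), (2, 28, 40, 18, 40, 22), (2, 28, 40, 18, 5, 17), (2, 28, 6, 25, 27, 31), (2, 28, 6, 25, 30, 35), (2, 28, 6, 25, 40, 22), (2, 28, 6, 25, 5, 17), (2, 3, 29, 26, 27, 31), (2, 3, 29, 26, 30, 35), (2, 3, 29, 26, 40, 22), (2, 3, 29, 26, 5, 17), (2, 3, 29, 6, 27, 31), (2, 3, 29, 6, 30, 35), (2, 3, 29, 6, 40, 22), (2, 3, 29, 6, 5, 17), (2, 3, 40, 18, 27, 31), (2, 3, 40, 18, 30, 35), (2, 3, 40, 18, 40, 22), (2, 3, 40, 18, 5, 17), (2, 3, 6, 25, 27, 31), (2, 3, 6, 25, 30, 35), (2, 3, 6, 25, 40, 22), (2, 3, 6, 25, 5, 17), (30, 1, 11, 26, 2, 31), (30, 1, 5, 30, 2, 31), (30, 35, 11, 26, 2, 31), (30, 35, 5, 30, 2, 31), (30, 37, 11, 26, 2, 31), (30, 37, 5, 30, 2, 31), (30, 7, 11, 26, 2, 31), (30, 7, 5, 30, 2, 31)}
Keep only column(s) A, E, G, B (38 duplicate(s) eliminated): {(2, 27, 18, 31), (2, 27, 25, 31), (2, 27, 26, 31), (2, 27, 6, 31), (2, 30, 18, 35), (2, 30, 25, 35), (2, 30, 26, 35), (2, 30, 6, 35), (2, 40, 18, 22), (2, 40, 25, 22), (2, 40, 26, 22), (2, 40, 6, 22), (2, 5, 18, 17), (2, 5, 25, 17), (2, 5, 26, 17), (2, 5, 6, 17), (30, 2, 26, 31), (30, 2, 30, 31)}
Selection B > 23: {(2, 27, 18, 31), (2, 27, 25, 31), (2, 27, 26, 31), (2, 27, 6, 31), (2, 30, 18, 35), (2, 30, 25, 35), (2, 30, 26, 35), (2, 30, 6, 35), (30, 2, 26, 31), (30, 2, 30, 31)}
Keep only column(s) A, E (7 duplicate(s) eliminated): {(2, 27), (2, 30), (30, 2)}

{(2, 27), (2, 30), (30, 2)}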